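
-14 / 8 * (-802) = 2807 / 2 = 1403.50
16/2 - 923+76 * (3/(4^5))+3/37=-8664003/9472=-914.70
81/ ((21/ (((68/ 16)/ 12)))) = 153/ 112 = 1.37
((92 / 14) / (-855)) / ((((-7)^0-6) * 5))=46 / 149625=0.00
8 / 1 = 8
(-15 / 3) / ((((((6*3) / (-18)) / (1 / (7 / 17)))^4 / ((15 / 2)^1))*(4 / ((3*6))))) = -56376675 / 9604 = -5870.12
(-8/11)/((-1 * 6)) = 4/33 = 0.12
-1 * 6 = -6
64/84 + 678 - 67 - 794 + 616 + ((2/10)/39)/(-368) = 72629091/167440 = 433.76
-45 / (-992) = 45 / 992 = 0.05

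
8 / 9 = 0.89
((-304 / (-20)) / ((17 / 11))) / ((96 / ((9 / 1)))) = 627 / 680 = 0.92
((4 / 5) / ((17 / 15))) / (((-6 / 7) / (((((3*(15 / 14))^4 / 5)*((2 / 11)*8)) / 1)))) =-1640250 / 64141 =-25.57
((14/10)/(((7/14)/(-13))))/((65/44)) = -616/25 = -24.64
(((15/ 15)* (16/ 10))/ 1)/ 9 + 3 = 3.18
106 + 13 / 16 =1709 / 16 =106.81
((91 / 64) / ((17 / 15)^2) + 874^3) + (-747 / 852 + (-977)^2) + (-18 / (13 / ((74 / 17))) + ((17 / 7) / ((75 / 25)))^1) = 239692027325076061 / 358507968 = 668582148.01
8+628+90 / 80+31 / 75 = 382523 / 600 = 637.54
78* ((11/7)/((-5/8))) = -6864/35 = -196.11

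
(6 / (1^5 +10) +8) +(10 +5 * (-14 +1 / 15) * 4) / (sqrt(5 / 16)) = 94 / 11 - 3224 * sqrt(5) / 15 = -472.06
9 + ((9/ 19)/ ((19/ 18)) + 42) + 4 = 55.45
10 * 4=40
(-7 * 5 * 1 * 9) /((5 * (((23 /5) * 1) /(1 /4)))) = -315 /92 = -3.42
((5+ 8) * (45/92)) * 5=2925/92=31.79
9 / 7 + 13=100 / 7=14.29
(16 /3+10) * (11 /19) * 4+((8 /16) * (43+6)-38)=2509 /114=22.01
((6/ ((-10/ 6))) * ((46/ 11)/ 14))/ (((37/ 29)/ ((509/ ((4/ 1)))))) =-3055527/ 28490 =-107.25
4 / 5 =0.80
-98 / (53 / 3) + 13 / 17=-4309 / 901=-4.78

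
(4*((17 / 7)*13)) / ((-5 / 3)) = -2652 / 35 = -75.77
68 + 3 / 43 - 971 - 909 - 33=-79332 / 43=-1844.93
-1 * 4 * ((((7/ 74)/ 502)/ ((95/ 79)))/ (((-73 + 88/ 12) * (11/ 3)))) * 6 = 29862/ 1911868255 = 0.00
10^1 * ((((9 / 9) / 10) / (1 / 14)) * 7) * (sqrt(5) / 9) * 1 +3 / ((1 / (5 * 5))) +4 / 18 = 98 * sqrt(5) / 9 +677 / 9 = 99.57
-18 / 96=-3 / 16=-0.19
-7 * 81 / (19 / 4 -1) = -756 / 5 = -151.20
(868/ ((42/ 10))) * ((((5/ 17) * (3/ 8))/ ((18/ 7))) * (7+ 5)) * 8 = 850.98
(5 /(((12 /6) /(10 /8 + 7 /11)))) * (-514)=-106655 /44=-2423.98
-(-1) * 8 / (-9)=-8 / 9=-0.89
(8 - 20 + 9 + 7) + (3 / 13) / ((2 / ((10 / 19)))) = 4.06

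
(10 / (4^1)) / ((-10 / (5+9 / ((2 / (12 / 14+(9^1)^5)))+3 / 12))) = -7440429 / 112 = -66432.40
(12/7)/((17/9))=0.91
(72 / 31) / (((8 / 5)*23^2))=45 / 16399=0.00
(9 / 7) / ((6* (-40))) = -3 / 560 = -0.01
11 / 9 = 1.22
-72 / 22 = -36 / 11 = -3.27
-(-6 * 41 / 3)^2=-6724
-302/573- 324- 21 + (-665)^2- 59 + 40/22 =2784805901/6303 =441822.29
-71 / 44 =-1.61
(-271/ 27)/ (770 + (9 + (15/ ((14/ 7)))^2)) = -1084/ 90207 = -0.01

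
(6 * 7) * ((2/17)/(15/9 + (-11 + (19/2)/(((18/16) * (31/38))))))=5859/1207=4.85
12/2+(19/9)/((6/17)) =11.98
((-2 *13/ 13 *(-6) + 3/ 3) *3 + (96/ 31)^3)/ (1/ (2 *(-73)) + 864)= 298801410/ 3757926113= 0.08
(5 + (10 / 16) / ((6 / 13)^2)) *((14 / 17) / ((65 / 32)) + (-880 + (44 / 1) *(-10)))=-83296933 / 7956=-10469.70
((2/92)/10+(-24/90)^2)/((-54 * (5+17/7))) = -10619/58125600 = -0.00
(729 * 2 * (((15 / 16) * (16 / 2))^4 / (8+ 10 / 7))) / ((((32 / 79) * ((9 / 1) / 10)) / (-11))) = -3779409375 / 256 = -14763317.87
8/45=0.18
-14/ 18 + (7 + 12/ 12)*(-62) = -4471/ 9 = -496.78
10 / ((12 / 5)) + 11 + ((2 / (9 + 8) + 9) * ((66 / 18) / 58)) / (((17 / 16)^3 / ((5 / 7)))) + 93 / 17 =2134316995 / 101728578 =20.98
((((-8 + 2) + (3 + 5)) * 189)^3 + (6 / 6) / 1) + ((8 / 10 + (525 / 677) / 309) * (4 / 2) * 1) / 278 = 2617496475575684 / 48463045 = 54010153.01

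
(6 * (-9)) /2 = -27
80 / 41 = 1.95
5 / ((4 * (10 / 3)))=3 / 8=0.38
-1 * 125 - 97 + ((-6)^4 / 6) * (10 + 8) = 3666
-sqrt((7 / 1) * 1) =-2.65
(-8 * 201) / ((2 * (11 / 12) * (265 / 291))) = -2807568 / 2915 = -963.15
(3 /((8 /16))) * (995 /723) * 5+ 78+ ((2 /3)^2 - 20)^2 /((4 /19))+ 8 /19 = 718135084 /370899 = 1936.20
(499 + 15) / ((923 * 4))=257 / 1846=0.14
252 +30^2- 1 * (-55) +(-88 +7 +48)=1174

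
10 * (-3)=-30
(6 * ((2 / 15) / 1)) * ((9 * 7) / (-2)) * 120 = -3024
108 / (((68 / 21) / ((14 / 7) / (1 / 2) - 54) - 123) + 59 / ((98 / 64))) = -1.28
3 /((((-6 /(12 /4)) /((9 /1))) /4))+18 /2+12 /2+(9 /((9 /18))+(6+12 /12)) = -14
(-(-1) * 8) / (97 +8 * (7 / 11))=88 / 1123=0.08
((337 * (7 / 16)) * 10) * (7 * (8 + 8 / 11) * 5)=4953900 / 11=450354.55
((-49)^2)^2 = 5764801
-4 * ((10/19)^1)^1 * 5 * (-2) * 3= 1200/19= 63.16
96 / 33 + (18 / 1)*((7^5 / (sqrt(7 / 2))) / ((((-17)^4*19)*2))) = 21609*sqrt(14) / 1586899 + 32 / 11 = 2.96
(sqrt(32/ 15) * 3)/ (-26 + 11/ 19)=-76 * sqrt(30)/ 2415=-0.17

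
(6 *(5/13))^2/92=225/3887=0.06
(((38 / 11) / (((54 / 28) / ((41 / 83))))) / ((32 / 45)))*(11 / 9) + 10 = 206545 / 17928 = 11.52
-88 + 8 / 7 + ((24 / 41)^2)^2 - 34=-2388271374 / 19780327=-120.74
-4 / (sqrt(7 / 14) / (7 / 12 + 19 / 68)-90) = 2992 * sqrt(2) / 10453533 + 154880 / 3484511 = 0.04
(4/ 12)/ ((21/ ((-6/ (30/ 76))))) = -76/ 315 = -0.24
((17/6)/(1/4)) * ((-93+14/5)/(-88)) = 697/60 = 11.62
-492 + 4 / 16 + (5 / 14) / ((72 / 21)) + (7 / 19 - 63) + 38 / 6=-166575 / 304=-547.94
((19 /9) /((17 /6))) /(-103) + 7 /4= 36619 /21012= 1.74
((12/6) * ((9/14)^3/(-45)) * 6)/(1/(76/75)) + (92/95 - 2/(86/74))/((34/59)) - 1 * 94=-56796499317/595490875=-95.38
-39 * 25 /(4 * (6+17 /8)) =-30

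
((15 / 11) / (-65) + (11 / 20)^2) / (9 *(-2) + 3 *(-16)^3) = -16103 / 703903200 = -0.00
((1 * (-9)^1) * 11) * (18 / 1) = -1782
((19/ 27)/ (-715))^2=361/ 372683025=0.00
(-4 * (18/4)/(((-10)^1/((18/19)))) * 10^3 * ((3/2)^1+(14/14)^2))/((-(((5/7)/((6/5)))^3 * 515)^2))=-3556892570112/9842333984375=-0.36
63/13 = 4.85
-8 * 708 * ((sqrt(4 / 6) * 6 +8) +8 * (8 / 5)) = -589056 / 5 - 11328 * sqrt(6) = -145559.02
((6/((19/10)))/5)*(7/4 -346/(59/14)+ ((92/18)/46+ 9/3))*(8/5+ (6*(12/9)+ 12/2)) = -4265534/5605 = -761.02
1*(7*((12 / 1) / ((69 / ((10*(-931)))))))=-260680 / 23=-11333.91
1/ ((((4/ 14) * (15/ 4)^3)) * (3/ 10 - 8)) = -64/ 7425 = -0.01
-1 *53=-53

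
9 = 9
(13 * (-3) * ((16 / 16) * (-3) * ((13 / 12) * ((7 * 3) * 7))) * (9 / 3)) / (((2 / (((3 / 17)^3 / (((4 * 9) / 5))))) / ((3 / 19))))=10061415 / 2987104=3.37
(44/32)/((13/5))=55/104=0.53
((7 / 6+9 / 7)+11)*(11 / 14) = 6215 / 588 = 10.57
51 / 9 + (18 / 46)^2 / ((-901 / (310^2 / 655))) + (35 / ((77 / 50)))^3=2928206530396913 / 249316527207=11744.94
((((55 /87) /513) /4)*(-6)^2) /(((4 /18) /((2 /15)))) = 11 /1653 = 0.01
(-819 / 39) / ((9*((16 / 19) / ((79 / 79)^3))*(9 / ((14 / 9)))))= -0.48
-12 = -12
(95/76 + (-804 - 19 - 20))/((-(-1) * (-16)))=3367/64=52.61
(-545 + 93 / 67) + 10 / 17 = -618504 / 1139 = -543.02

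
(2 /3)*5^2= 50 /3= 16.67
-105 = -105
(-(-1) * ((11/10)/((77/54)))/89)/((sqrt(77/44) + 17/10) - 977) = -263331/29630139791 - 135 * sqrt(7)/29630139791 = -0.00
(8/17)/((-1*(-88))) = 1/187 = 0.01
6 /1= 6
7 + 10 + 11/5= 96/5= 19.20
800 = 800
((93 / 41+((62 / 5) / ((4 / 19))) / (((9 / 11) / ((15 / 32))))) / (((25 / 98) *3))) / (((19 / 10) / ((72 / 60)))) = 29.72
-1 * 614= -614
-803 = -803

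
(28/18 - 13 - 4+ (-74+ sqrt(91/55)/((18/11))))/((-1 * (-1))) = -805/9+ sqrt(5005)/90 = -88.66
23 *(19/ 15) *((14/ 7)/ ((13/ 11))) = 9614/ 195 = 49.30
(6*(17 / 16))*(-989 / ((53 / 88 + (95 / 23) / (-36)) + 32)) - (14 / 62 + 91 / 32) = -115732815861 / 587058656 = -197.14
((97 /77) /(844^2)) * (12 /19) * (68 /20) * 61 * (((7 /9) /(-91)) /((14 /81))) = -2715903 /237088571720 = -0.00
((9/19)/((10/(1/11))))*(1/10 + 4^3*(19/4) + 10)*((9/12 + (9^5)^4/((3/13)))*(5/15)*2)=1985735814758686294953201/41800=47505641501403978348.16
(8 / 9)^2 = 64 / 81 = 0.79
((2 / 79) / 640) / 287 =1 / 7255360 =0.00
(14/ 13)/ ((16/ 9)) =63/ 104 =0.61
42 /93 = 14 /31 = 0.45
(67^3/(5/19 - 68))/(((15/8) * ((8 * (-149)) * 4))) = 5714497/11505780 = 0.50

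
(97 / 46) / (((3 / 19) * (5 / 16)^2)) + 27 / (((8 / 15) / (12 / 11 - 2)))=6886651 / 75900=90.73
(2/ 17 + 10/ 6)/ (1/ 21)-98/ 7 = 399/ 17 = 23.47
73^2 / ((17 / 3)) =15987 / 17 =940.41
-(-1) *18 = 18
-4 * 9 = -36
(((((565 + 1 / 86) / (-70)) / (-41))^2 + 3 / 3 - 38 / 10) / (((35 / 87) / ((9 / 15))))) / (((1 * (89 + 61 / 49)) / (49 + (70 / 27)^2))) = -28308436316600993 / 11132901887580000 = -2.54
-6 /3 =-2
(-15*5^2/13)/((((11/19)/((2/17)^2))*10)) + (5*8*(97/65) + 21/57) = 47106315/785213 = 59.99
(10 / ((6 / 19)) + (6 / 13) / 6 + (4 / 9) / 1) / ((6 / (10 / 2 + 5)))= 18830 / 351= 53.65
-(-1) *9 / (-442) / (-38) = 9 / 16796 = 0.00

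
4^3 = 64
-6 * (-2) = 12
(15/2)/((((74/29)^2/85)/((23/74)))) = 24662325/810448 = 30.43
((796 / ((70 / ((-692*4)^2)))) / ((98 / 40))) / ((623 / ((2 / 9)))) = 12684.71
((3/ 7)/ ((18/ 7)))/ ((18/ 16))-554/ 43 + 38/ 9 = -9884/ 1161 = -8.51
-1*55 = -55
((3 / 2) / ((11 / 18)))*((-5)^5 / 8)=-84375 / 88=-958.81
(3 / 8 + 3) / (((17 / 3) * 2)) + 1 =353 / 272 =1.30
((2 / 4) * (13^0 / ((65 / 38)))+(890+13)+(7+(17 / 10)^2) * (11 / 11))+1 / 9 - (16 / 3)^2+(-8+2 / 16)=6840397 / 7800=876.97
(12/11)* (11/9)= 4/3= 1.33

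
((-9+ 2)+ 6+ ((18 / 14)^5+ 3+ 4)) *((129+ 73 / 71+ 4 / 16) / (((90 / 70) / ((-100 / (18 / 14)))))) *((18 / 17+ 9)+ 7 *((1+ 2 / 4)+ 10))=-16865527859825 / 2484006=-6789648.60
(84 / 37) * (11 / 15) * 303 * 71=35816.24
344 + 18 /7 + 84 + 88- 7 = 3581 /7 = 511.57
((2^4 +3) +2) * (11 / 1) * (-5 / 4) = -1155 / 4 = -288.75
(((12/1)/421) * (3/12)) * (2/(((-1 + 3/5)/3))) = -45/421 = -0.11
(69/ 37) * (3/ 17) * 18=3726/ 629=5.92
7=7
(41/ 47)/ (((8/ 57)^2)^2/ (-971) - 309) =-0.00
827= 827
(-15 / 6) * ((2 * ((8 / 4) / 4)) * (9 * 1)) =-45 / 2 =-22.50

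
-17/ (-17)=1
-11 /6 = -1.83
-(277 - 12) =-265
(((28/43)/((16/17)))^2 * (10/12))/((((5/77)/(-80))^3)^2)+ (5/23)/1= 177953294154799689264215/127581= 1394825986273815766.17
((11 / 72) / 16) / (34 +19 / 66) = 121 / 434496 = 0.00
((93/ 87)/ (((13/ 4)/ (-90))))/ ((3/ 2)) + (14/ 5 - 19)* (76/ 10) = -1346406/ 9425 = -142.85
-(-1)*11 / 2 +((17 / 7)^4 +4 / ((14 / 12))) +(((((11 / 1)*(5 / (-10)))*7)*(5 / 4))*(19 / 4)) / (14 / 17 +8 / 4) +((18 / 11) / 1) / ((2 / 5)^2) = -1096068289 / 40567296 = -27.02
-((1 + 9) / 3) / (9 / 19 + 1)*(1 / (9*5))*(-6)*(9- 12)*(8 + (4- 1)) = -209 / 21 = -9.95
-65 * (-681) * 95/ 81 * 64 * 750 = 22427600000/ 9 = 2491955555.56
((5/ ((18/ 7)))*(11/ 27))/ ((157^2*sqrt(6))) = 0.00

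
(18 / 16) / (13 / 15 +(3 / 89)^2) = 1.30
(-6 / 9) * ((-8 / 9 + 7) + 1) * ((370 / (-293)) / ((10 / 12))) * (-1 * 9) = -18944 / 293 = -64.66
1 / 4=0.25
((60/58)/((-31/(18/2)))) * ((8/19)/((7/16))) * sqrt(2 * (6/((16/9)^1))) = -51840 * sqrt(3)/119567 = -0.75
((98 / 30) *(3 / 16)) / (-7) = -7 / 80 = -0.09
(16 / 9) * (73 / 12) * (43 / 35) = 12556 / 945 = 13.29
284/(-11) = -284/11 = -25.82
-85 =-85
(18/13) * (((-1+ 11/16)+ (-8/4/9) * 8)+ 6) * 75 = 42225/104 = 406.01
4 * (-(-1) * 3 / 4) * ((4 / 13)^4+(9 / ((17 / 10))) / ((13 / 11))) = 6538146 / 485537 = 13.47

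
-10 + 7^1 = -3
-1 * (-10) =10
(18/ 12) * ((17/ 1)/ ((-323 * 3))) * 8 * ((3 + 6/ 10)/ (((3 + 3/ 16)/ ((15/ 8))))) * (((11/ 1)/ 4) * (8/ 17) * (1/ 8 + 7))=-1188/ 289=-4.11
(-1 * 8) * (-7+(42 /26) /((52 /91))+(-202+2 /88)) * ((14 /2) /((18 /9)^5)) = 412713 /1144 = 360.76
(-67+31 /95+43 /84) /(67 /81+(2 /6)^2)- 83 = -31034497 /202160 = -153.51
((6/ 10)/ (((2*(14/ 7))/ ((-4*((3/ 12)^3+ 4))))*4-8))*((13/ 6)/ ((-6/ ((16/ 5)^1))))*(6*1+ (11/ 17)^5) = 29000524813/ 61550800950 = 0.47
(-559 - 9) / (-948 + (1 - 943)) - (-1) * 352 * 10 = 3326684 / 945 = 3520.30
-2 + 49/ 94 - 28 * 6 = -15931/ 94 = -169.48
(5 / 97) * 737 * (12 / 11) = 4020 / 97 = 41.44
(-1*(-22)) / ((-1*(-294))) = 11 / 147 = 0.07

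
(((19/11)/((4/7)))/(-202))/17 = -133/151096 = -0.00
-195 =-195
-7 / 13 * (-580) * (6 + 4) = 40600 / 13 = 3123.08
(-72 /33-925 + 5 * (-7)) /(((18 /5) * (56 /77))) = -735 /2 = -367.50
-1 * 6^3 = -216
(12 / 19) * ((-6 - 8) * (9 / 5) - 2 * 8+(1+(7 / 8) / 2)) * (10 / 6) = -3181 / 76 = -41.86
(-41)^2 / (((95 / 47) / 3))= 237021 / 95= 2494.96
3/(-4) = -3/4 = -0.75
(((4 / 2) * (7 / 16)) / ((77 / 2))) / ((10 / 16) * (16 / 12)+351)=3 / 46442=0.00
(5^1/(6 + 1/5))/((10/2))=0.16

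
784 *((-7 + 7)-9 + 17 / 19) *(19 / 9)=-120736 / 9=-13415.11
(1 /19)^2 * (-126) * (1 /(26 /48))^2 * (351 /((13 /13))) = -1959552 /4693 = -417.55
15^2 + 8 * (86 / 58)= 6869 / 29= 236.86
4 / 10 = 2 / 5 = 0.40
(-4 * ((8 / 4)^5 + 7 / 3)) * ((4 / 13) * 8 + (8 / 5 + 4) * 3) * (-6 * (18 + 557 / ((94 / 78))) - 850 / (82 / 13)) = 2997788033776 / 375765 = 7977826.66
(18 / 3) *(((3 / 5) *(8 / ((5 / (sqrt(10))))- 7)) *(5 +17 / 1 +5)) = -3402 / 5 +3888 *sqrt(10) / 25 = -188.60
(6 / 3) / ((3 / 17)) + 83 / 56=2153 / 168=12.82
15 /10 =3 /2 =1.50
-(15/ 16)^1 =-15/ 16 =-0.94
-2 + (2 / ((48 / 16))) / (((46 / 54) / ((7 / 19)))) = -748 / 437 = -1.71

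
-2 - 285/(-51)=61/17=3.59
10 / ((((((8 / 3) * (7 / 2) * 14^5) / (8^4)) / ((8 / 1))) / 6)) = 46080 / 117649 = 0.39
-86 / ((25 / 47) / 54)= -218268 / 25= -8730.72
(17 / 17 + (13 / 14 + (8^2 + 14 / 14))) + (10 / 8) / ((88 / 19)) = 165577 / 2464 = 67.20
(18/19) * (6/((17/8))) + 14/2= 3125/323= 9.67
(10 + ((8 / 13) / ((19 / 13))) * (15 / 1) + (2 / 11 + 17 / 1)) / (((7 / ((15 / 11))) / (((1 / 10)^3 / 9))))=7001 / 9655800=0.00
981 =981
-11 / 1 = -11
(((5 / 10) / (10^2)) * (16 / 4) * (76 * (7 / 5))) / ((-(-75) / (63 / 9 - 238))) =-20482 / 3125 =-6.55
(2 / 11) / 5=2 / 55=0.04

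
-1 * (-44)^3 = 85184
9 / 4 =2.25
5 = 5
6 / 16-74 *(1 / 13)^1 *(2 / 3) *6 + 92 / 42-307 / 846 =-6333373 / 307944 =-20.57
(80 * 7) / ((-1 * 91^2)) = -80 / 1183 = -0.07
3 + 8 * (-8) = -61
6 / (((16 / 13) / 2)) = 39 / 4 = 9.75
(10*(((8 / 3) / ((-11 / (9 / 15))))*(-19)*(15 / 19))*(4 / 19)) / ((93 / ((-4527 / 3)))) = -482880 / 6479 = -74.53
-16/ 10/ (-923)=8/ 4615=0.00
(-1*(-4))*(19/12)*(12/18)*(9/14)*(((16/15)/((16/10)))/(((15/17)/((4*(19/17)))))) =2888/315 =9.17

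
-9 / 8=-1.12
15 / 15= 1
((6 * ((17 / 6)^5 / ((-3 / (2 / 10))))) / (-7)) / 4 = 1419857 / 544320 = 2.61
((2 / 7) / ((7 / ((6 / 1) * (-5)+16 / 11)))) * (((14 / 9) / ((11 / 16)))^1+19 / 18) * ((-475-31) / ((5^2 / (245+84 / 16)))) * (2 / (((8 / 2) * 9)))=3426839 / 3150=1087.89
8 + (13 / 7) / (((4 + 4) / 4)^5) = 1805 / 224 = 8.06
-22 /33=-2 /3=-0.67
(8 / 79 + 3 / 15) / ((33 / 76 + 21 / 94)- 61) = -25004 / 5008205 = -0.00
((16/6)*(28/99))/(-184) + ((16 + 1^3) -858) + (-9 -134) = -984.00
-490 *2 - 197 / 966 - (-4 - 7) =-936251 / 966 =-969.20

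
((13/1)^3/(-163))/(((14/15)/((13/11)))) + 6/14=-417657/25102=-16.64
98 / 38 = 49 / 19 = 2.58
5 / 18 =0.28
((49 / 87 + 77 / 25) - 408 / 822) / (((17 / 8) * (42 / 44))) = 165033088 / 106377075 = 1.55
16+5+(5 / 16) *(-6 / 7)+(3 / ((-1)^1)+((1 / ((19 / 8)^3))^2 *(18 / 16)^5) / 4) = 46723173321 / 2634569336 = 17.73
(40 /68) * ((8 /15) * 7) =112 /51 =2.20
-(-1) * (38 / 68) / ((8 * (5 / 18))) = 171 / 680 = 0.25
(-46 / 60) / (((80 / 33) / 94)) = -11891 / 400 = -29.73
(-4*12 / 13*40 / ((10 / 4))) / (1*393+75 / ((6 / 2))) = -384 / 2717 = -0.14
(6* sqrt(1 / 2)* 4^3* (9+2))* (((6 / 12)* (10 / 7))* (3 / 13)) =31680* sqrt(2) / 91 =492.33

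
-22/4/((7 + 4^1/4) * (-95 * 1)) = 11/1520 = 0.01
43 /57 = 0.75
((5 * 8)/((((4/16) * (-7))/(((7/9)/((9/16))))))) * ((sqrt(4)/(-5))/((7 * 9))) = 1024/5103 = 0.20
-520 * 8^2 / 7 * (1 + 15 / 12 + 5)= -241280 / 7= -34468.57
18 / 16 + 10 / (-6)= -13 / 24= -0.54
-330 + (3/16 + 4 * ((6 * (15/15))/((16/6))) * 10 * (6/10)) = -4413/16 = -275.81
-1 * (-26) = 26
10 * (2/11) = 1.82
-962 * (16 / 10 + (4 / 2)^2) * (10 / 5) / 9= -53872 / 45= -1197.16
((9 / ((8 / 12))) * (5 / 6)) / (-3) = -15 / 4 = -3.75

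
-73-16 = -89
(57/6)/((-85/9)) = -171/170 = -1.01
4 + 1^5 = 5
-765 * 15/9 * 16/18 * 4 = -13600/3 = -4533.33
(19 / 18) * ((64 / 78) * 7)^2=34.82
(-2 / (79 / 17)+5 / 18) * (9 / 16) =-217 / 2528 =-0.09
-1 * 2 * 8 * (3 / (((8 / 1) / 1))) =-6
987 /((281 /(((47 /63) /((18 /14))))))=15463 /7587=2.04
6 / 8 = 3 / 4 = 0.75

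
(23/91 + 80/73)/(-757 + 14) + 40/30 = 19716119/14807247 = 1.33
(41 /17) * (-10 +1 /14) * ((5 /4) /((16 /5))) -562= -8702859 /15232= -571.35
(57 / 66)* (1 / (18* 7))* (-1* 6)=-19 / 462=-0.04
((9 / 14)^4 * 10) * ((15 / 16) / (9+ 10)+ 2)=2919645 / 834176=3.50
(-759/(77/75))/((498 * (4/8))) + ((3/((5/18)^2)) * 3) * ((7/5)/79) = -5175003/5737375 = -0.90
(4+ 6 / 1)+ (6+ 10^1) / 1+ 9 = 35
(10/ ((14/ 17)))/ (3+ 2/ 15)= 1275/ 329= 3.88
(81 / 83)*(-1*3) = -243 / 83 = -2.93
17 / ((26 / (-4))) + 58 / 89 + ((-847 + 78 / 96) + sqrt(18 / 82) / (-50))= -15700975 / 18512-3*sqrt(41) / 2050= -848.16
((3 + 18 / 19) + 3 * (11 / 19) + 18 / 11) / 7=1.05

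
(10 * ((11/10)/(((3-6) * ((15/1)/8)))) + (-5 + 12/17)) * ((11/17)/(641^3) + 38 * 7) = -5694077714911313/3425188246605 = -1662.41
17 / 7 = 2.43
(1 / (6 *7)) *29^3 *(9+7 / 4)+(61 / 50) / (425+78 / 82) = 114468604571 / 18337200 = 6242.43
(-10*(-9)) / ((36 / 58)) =145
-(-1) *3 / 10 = 3 / 10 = 0.30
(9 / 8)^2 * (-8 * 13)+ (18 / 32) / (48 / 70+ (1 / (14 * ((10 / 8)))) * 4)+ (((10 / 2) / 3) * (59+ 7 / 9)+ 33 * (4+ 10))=5952889 / 13824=430.62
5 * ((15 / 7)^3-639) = -1079010 / 343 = -3145.80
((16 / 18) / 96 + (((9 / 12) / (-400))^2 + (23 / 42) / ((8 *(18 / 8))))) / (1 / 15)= 6400567 / 10752000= 0.60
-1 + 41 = 40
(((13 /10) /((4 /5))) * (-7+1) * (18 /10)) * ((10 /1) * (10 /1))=-1755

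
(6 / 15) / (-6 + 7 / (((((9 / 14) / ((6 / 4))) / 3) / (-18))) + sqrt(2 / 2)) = -2 / 4435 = -0.00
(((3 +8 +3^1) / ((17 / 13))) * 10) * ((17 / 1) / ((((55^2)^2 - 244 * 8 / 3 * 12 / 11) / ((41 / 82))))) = 10010 / 100649067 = 0.00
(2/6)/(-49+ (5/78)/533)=-13858/2037121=-0.01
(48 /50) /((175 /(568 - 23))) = 2616 /875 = 2.99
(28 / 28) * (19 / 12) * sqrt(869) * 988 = 4693 * sqrt(869) / 3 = 46114.68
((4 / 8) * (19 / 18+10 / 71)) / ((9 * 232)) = 0.00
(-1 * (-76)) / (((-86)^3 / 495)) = -9405 / 159014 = -0.06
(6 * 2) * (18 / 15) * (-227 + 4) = -16056 / 5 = -3211.20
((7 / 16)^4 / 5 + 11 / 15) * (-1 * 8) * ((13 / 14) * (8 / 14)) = -9465287 / 3010560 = -3.14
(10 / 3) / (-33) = -10 / 99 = -0.10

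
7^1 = 7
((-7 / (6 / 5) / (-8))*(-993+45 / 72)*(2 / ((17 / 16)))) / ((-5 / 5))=16345 / 12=1362.08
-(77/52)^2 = -5929/2704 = -2.19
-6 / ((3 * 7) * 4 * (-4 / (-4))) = -1 / 14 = -0.07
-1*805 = -805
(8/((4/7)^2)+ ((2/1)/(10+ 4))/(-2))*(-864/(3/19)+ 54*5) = -889542/7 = -127077.43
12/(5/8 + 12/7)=672/131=5.13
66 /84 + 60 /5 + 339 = 4925 /14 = 351.79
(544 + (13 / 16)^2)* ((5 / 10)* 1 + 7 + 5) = 3485825 / 512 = 6808.25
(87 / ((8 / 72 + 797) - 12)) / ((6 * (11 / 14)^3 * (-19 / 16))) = -2864736 / 89346037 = -0.03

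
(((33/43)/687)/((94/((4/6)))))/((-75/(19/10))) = -209/1041320250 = -0.00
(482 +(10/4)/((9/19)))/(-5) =-8771/90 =-97.46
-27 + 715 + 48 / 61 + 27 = 43663 / 61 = 715.79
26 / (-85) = -0.31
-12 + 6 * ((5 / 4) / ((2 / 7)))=57 / 4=14.25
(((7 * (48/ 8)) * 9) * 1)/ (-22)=-189/ 11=-17.18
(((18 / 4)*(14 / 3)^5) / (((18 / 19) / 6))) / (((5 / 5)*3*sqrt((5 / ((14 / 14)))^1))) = 5109328*sqrt(5) / 1215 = 9403.13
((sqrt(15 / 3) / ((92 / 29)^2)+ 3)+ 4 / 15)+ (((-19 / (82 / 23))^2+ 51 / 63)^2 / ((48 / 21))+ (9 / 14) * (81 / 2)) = 841 * sqrt(5) / 8464+ 91741091838629 / 227869367040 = 402.83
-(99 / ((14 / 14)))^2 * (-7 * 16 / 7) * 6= 940896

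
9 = 9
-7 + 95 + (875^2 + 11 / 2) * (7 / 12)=446705.79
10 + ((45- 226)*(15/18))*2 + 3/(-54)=-5251/18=-291.72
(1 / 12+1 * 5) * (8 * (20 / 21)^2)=48800 / 1323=36.89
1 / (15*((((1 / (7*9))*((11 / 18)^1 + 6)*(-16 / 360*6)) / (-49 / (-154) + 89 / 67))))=-3.92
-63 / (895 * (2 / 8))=-252 / 895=-0.28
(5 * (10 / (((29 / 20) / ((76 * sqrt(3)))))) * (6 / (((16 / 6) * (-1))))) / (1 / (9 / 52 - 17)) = 37406250 * sqrt(3) / 377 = 171855.51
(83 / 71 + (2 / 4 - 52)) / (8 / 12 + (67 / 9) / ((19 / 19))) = -64323 / 10366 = -6.21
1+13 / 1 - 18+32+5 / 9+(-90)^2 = 8128.56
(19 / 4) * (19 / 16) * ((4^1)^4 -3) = 1427.08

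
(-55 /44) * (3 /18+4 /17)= -0.50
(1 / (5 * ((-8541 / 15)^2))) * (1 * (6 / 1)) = 10 / 2701803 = 0.00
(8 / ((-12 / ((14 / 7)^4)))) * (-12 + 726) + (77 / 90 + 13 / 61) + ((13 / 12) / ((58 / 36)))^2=-70313471441 / 9234180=-7614.48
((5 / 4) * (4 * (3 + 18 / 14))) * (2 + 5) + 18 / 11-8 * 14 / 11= 1556 / 11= 141.45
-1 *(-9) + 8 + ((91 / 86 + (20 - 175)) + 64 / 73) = -854217 / 6278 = -136.07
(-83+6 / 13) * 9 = -742.85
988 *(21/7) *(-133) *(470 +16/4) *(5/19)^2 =-12940200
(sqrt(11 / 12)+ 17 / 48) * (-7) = -7 * sqrt(33) / 6 -119 / 48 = -9.18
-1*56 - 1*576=-632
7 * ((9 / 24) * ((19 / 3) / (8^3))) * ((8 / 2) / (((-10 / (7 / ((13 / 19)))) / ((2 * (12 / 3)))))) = -17689 / 16640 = -1.06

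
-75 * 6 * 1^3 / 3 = -150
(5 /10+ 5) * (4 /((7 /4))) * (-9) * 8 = -6336 /7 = -905.14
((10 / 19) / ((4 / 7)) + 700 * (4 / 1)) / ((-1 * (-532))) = 15205 / 2888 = 5.26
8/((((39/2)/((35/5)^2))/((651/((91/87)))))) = 2114448/169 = 12511.53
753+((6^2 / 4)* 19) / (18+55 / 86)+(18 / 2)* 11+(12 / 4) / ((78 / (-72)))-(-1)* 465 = 1323.40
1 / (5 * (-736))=-0.00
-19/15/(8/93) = -589/40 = -14.72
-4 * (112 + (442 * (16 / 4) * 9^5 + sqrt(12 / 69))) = -417594976 - 8 * sqrt(23) / 23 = -417594977.67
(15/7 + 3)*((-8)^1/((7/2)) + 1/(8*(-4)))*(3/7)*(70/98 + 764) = -75011589/19208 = -3905.23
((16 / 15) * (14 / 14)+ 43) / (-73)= -661 / 1095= -0.60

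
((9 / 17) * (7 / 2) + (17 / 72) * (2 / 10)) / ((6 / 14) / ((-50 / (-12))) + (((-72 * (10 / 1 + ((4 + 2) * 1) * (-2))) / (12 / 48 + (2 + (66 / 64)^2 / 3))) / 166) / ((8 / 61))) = 4290345115 / 5966434512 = 0.72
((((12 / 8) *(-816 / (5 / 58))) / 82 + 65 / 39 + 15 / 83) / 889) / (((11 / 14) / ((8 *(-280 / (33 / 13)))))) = 801988096 / 3705867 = 216.41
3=3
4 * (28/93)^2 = 3136/8649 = 0.36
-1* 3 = -3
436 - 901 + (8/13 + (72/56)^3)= -2061214/4459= -462.26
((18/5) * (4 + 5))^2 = 26244/25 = 1049.76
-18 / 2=-9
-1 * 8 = -8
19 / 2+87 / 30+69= 407 / 5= 81.40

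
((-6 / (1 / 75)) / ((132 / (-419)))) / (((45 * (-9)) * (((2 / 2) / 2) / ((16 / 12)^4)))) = -536320 / 24057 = -22.29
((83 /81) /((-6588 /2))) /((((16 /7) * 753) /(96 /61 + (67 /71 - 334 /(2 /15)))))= 1574256103 /3480581159208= 0.00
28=28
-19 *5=-95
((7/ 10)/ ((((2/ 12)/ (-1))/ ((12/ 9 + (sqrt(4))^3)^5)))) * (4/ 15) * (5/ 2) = -240945152/ 1215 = -198308.77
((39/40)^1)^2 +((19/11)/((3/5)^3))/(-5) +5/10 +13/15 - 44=-20567623/475200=-43.28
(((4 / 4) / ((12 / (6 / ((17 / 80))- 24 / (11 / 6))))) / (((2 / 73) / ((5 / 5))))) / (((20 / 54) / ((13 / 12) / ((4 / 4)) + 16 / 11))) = 2597121 / 8228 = 315.64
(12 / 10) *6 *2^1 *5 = 72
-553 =-553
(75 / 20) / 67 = 15 / 268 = 0.06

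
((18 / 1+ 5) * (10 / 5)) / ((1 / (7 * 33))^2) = 2454606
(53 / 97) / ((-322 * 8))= -53 / 249872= -0.00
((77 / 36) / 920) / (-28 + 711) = 77 / 22620960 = 0.00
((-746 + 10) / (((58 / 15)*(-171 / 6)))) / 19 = 3680 / 10469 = 0.35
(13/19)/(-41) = -13/779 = -0.02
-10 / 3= -3.33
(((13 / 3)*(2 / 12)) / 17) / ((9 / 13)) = 169 / 2754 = 0.06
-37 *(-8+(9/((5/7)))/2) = 629/10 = 62.90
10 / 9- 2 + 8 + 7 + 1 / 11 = 1406 / 99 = 14.20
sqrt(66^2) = 66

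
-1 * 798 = -798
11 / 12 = 0.92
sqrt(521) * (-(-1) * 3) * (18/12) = 102.71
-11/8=-1.38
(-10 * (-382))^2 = 14592400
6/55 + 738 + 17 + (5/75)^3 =755.11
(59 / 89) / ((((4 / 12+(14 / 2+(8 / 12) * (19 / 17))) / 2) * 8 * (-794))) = -3009 / 116457568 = -0.00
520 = 520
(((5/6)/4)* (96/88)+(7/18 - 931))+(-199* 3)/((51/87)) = -3279823/1683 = -1948.80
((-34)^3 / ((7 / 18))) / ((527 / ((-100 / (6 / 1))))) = 693600 / 217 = 3196.31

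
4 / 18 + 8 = 74 / 9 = 8.22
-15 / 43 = -0.35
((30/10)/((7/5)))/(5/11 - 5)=-33/70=-0.47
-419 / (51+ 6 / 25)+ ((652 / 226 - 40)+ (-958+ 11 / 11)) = -145084810 / 144753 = -1002.29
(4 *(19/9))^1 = 8.44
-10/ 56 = -5/ 28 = -0.18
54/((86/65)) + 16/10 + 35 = 16644/215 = 77.41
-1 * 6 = -6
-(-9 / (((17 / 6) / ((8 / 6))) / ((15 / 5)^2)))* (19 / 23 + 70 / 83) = 2065176 / 32453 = 63.64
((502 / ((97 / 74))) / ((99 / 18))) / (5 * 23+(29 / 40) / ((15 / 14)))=22288800 / 37028101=0.60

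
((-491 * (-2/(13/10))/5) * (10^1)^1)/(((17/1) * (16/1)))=2455/442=5.55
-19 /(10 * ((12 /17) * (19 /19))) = -2.69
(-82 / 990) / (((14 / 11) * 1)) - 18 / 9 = -1301 / 630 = -2.07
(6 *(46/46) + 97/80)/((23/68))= 9809/460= 21.32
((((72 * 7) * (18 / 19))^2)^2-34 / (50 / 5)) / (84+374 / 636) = 10769840970900435714 / 17527522895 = 614453111.00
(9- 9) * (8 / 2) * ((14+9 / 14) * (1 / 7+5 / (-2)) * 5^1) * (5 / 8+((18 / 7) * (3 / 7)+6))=0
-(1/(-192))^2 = -1/36864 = -0.00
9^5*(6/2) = 177147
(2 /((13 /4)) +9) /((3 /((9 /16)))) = 375 /208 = 1.80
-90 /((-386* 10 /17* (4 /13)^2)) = 25857 /6176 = 4.19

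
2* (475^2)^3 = 22971621582031250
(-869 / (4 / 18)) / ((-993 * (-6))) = -869 / 1324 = -0.66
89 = 89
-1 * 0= 0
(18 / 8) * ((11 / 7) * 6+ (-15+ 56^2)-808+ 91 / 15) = 183369 / 35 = 5239.11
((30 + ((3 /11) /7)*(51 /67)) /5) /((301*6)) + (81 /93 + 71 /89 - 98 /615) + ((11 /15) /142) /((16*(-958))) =2891765863415628259 /1911663381193276480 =1.51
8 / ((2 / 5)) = 20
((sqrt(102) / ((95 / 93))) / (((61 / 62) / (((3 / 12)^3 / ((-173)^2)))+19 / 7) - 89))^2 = 20770910811 / 754601326618591425800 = 0.00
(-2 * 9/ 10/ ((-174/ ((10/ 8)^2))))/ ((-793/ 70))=-525/ 367952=-0.00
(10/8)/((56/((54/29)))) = 135/3248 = 0.04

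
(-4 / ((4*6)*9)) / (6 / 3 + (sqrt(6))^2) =-1 / 432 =-0.00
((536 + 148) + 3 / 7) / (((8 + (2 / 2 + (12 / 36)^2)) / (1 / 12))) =14373 / 2296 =6.26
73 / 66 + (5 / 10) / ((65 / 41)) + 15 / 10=12533 / 4290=2.92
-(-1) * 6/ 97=6/ 97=0.06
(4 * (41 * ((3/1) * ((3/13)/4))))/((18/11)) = 451/26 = 17.35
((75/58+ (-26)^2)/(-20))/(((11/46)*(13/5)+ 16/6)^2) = -935131815/298604938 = -3.13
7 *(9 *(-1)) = -63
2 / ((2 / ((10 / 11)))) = 10 / 11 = 0.91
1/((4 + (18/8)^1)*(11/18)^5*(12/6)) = 3779136/4026275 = 0.94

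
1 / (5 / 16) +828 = 4156 / 5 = 831.20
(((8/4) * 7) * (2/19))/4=7/19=0.37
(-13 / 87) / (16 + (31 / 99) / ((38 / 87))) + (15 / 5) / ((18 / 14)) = 4239187 / 1823781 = 2.32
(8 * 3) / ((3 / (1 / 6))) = 1.33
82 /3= 27.33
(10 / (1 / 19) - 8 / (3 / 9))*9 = 1494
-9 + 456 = 447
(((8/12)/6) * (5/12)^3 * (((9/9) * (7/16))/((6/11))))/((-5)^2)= 385/1492992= 0.00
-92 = -92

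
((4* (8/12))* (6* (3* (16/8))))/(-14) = -48/7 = -6.86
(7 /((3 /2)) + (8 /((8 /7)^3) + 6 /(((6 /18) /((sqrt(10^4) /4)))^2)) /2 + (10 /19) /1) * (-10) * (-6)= 615887195 /608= 1012972.36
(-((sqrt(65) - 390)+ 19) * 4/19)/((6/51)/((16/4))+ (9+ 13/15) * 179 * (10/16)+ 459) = 37842/757207 - 102 * sqrt(65)/757207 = 0.05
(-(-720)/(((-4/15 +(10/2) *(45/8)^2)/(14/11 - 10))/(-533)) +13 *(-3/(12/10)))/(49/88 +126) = 21731149420/129890831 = 167.30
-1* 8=-8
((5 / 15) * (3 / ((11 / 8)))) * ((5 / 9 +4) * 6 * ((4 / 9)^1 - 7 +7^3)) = 1986368 / 297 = 6688.11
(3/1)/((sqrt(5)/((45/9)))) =3* sqrt(5) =6.71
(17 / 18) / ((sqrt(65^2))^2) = 17 / 76050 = 0.00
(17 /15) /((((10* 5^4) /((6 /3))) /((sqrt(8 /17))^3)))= 16* sqrt(34) /796875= 0.00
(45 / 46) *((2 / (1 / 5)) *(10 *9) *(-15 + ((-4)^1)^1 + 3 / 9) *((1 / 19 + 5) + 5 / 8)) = -40776750 / 437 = -93310.64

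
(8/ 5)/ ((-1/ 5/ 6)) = -48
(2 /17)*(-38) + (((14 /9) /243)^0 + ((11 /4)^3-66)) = -52957 /1088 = -48.67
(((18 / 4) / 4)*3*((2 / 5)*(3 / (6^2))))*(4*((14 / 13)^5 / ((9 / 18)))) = 2420208 / 1856465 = 1.30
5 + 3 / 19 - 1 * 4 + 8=174 / 19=9.16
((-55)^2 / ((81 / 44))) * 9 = 133100 / 9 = 14788.89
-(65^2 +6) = -4231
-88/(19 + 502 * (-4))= 88/1989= 0.04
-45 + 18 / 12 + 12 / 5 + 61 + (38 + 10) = 679 / 10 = 67.90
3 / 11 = 0.27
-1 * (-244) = 244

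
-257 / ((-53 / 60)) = 15420 / 53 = 290.94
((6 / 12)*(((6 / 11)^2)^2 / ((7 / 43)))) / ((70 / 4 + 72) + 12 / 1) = 55728 / 20804861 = 0.00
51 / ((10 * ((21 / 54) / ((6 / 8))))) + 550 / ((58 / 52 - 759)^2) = 3055561631 / 310629620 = 9.84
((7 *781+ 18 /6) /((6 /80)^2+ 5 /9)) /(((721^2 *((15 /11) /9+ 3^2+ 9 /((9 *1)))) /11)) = 5718556800 /281455953107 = 0.02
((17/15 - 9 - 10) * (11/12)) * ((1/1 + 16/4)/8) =-10.24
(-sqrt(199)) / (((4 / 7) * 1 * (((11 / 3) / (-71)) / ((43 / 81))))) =21371 * sqrt(199) / 1188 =253.77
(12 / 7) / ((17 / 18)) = 216 / 119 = 1.82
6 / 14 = 3 / 7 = 0.43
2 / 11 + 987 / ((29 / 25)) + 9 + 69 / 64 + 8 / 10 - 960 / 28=591395793 / 714560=827.64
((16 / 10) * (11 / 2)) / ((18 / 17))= 8.31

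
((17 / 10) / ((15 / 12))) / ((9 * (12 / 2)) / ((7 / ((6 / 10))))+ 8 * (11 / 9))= 1071 / 11345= 0.09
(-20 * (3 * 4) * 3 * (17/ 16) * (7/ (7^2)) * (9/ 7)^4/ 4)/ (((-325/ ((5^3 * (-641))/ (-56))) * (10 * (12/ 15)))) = 16086423825/ 391535872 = 41.09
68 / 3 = 22.67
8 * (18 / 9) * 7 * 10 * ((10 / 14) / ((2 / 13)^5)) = 9282325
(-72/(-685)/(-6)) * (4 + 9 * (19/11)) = -516/1507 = -0.34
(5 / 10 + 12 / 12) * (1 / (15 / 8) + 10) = 15.80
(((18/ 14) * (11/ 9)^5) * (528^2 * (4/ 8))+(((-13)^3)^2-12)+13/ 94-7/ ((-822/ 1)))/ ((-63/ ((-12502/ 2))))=3318561251610523/ 6291999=527425584.72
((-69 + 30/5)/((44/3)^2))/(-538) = 567/1041568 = 0.00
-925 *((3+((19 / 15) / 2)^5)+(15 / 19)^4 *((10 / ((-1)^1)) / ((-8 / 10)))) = -932415996867823 / 126672012000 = -7360.87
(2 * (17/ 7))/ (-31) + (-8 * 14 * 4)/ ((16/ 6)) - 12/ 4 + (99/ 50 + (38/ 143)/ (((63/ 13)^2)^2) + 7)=-43558578844601/ 268587985050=-162.18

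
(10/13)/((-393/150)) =-500/1703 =-0.29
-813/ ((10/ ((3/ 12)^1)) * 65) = -813/ 2600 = -0.31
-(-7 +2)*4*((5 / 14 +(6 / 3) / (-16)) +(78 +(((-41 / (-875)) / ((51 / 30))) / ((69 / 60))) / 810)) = 3468767587 / 2216970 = 1564.64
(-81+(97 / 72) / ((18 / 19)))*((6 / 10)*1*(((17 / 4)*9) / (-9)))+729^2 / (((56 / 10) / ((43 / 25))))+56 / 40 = 1976881103 / 12096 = 163432.63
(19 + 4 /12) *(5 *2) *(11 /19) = 6380 /57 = 111.93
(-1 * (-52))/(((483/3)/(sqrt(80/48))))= 52 * sqrt(15)/483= 0.42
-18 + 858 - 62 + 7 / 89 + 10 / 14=778.79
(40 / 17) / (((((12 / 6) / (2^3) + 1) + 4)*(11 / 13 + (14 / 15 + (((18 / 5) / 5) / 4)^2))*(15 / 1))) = 1040000 / 63067263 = 0.02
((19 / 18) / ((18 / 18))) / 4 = 19 / 72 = 0.26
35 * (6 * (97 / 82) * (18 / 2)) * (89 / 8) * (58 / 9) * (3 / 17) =78862455 / 2788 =28286.39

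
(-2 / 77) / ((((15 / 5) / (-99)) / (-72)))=-432 / 7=-61.71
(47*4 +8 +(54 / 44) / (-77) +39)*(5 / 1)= 1174.92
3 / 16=0.19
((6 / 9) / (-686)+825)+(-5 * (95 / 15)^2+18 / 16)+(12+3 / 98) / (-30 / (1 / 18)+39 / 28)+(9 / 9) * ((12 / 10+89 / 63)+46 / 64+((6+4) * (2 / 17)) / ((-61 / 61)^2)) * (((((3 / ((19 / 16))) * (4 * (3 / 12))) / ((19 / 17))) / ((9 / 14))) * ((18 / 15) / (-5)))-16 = 1131147266674891 / 1867374663000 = 605.74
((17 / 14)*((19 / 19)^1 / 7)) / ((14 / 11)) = 187 / 1372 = 0.14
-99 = -99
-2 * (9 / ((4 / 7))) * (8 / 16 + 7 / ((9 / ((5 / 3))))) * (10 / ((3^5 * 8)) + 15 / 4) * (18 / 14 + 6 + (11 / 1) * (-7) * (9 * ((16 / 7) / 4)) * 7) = 1141988275 / 1944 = 587442.53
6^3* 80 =17280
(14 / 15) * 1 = 14 / 15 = 0.93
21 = 21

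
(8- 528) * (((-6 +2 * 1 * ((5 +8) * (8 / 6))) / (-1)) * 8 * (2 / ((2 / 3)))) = 357760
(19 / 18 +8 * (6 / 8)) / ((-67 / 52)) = -3302 / 603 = -5.48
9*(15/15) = 9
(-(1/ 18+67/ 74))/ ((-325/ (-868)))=-55552/ 21645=-2.57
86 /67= 1.28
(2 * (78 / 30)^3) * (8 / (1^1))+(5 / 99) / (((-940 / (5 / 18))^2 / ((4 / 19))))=281.22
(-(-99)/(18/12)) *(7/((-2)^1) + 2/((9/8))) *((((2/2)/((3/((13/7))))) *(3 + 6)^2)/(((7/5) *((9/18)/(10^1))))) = -3989700/49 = -81422.45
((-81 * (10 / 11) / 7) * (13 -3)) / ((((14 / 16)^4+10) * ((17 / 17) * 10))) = -3317760 / 3338797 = -0.99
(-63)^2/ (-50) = -3969/ 50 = -79.38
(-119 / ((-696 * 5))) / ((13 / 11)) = 1309 / 45240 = 0.03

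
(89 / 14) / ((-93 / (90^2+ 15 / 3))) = -721345 / 1302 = -554.03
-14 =-14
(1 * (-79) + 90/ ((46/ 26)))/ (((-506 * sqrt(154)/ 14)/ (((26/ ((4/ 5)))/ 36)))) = 42055 * sqrt(154)/ 9217296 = 0.06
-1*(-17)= 17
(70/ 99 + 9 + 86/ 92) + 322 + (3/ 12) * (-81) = 2845265/ 9108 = 312.39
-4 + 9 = 5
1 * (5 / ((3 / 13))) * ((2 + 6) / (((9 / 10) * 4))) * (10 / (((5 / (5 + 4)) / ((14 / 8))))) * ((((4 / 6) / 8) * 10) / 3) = 11375 / 27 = 421.30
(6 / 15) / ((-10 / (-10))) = 0.40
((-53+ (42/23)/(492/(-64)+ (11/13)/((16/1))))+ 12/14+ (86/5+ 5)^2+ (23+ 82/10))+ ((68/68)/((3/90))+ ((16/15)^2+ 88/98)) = 10141295812/20133855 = 503.69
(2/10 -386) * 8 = -15432/5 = -3086.40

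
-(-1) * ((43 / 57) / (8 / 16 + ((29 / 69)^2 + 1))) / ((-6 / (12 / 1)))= -272964 / 303335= -0.90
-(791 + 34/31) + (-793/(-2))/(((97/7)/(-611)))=-18274.89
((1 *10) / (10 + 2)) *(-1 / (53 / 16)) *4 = -160 / 159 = -1.01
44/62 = 22/31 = 0.71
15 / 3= 5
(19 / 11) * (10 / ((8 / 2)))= 95 / 22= 4.32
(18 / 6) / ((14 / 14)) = 3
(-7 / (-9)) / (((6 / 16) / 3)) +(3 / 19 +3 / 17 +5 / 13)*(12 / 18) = 253258 / 37791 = 6.70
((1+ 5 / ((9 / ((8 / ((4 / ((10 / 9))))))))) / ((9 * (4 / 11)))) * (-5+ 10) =9955 / 2916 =3.41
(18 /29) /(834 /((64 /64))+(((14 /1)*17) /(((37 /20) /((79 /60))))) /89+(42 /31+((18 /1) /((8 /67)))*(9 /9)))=22049928 /35098871999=0.00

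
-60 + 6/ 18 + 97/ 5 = -604/ 15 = -40.27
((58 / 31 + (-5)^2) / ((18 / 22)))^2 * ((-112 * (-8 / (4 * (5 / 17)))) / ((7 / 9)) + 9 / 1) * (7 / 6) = 35851162963 / 28830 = 1243536.70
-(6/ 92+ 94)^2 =-18722929/ 2116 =-8848.27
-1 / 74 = -0.01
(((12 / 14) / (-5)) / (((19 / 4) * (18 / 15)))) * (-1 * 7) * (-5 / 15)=-4 / 57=-0.07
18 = 18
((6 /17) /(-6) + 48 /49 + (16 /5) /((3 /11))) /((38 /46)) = 3636599 /237405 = 15.32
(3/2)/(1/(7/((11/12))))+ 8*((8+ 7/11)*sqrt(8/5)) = 126/11+ 304*sqrt(10)/11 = 98.85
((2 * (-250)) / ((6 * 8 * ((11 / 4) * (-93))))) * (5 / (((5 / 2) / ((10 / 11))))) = 2500 / 33759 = 0.07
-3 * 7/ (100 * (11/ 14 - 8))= 147/ 5050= 0.03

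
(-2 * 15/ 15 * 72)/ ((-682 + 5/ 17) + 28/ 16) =0.21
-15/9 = -5/3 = -1.67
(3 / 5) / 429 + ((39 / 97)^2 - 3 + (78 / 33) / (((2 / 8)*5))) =-0.95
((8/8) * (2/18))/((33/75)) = 0.25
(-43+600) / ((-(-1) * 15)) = 557 / 15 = 37.13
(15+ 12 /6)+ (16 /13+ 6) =315 /13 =24.23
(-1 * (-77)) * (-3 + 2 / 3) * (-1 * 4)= 2156 / 3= 718.67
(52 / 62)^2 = 676 / 961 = 0.70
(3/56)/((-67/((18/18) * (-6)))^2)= 27/62846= 0.00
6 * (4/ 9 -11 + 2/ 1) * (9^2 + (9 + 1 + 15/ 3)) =-4928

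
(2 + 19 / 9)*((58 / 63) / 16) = 1073 / 4536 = 0.24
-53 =-53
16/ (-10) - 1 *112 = -568/ 5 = -113.60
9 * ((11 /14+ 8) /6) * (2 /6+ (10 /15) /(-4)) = 123 /56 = 2.20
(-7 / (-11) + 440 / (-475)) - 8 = -8663 / 1045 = -8.29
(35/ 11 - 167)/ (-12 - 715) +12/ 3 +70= 593580/ 7997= 74.23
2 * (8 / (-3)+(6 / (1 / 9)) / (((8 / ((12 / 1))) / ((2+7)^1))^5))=1162261339 / 24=48427555.79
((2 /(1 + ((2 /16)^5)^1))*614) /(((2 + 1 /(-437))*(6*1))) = 8792244224 /85822011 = 102.45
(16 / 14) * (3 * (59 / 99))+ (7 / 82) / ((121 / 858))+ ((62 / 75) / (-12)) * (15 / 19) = 4668283 / 1799490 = 2.59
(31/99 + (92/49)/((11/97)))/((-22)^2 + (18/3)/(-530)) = 21686275/622174707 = 0.03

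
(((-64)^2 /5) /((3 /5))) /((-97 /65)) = -266240 /291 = -914.91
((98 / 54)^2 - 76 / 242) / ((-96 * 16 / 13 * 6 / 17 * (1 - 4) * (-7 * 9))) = -58082999 / 153644553216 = -0.00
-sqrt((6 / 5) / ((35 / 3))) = -3 * sqrt(14) / 35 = -0.32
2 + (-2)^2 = 6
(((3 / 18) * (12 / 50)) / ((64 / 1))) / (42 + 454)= 1 / 793600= 0.00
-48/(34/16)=-384/17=-22.59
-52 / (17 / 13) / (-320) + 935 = 935.12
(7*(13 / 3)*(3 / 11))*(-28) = -2548 / 11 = -231.64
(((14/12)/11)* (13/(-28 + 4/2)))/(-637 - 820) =7/192324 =0.00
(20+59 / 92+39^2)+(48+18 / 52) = 1901625 / 1196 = 1589.99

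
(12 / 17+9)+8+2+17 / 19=6654 / 323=20.60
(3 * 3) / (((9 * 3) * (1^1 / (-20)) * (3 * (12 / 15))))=-25 / 9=-2.78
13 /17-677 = -676.24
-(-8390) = 8390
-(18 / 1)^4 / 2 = -52488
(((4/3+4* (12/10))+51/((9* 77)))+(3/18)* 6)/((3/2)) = 16648/3465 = 4.80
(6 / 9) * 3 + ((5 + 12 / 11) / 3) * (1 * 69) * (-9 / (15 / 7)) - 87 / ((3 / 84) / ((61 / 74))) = -5279677 / 2035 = -2594.44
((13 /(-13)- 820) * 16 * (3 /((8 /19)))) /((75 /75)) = -93594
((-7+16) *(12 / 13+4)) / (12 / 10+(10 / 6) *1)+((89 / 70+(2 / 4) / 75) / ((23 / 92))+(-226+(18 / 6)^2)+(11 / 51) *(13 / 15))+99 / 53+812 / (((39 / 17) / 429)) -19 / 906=36329998174972681 / 239565403350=151649.60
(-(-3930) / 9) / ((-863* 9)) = -1310 / 23301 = -0.06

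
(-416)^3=-71991296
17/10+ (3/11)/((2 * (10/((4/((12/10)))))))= 96/55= 1.75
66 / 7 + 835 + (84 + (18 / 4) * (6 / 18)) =13019 / 14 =929.93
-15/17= -0.88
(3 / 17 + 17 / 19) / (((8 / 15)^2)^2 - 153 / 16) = -280260000 / 2480668747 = -0.11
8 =8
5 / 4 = 1.25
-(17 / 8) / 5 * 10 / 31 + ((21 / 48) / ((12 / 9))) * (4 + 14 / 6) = 3851 / 1984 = 1.94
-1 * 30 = -30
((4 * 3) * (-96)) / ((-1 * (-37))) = -1152 / 37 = -31.14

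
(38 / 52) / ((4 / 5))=95 / 104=0.91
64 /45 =1.42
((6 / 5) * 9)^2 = 2916 / 25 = 116.64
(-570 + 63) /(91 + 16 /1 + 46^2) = -13 /57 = -0.23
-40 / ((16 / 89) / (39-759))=160200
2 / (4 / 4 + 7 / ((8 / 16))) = 2 / 15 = 0.13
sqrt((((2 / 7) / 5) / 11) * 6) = 2 * sqrt(1155) / 385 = 0.18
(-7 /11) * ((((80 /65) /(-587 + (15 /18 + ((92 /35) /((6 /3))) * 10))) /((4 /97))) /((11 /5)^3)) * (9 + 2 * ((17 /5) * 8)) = 904020600 /4580744311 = 0.20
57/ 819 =19/ 273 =0.07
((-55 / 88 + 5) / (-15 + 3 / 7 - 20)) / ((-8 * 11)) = 245 / 170368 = 0.00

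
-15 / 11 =-1.36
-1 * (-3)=3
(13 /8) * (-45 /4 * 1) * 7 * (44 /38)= -45045 /304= -148.17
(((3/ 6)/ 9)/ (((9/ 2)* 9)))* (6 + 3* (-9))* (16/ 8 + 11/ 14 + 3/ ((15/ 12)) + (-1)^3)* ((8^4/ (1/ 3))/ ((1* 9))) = -600064/ 3645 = -164.63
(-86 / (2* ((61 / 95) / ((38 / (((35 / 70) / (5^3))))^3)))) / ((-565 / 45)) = 31521391875000000 / 6893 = 4572956894675.76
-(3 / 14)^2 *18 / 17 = -81 / 1666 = -0.05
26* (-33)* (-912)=782496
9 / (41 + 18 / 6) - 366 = -365.80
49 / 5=9.80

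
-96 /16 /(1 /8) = -48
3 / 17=0.18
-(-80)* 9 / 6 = 120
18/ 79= 0.23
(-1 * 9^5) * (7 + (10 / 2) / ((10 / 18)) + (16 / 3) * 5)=-2519424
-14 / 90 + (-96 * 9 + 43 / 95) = -738466 / 855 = -863.70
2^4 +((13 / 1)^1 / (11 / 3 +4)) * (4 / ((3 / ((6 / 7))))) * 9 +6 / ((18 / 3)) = 5545 / 161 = 34.44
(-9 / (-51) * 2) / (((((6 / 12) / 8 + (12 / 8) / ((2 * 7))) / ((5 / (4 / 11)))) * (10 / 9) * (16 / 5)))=10395 / 1292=8.05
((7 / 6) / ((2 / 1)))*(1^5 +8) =21 / 4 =5.25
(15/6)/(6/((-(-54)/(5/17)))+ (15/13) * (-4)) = -1989/3646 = -0.55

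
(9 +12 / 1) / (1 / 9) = 189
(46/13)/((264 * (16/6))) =23/4576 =0.01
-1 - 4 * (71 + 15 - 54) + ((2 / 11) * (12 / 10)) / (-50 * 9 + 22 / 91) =-72596313 / 562760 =-129.00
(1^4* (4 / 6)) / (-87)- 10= -2612 / 261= -10.01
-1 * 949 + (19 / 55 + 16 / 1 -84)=-55916 / 55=-1016.65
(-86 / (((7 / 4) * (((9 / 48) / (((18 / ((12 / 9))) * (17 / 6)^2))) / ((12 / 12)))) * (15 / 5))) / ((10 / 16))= -1590656 / 105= -15149.10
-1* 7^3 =-343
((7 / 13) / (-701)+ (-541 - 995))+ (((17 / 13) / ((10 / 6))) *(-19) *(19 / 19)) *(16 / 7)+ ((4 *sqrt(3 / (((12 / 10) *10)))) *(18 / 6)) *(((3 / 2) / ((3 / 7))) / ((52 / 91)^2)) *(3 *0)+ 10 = -497593879 / 318955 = -1560.08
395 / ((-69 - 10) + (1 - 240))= -395 / 318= -1.24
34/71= 0.48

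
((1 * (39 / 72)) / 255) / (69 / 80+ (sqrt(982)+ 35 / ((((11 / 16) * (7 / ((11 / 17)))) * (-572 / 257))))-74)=-6045873262 / 177041002937561-723076640 * sqrt(982) / 1593369026438049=-0.00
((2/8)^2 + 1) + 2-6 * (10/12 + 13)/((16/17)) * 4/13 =-5007/208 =-24.07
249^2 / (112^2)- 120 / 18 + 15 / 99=-650927 / 413952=-1.57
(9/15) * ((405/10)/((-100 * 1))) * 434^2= -11442627/250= -45770.51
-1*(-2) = 2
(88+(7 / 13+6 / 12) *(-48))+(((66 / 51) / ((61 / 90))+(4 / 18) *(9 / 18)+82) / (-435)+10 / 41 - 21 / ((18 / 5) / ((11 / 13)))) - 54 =-89721029843 / 4327805430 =-20.73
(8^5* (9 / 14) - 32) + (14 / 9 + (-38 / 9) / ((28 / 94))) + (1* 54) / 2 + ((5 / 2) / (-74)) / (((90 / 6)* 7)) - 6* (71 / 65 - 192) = 4483423727 / 202020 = 22192.97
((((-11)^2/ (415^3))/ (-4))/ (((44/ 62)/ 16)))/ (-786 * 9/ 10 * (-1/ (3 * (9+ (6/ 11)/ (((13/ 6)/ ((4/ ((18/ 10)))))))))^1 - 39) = 466147/ 700210360200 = 0.00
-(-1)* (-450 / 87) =-150 / 29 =-5.17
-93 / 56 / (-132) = 31 / 2464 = 0.01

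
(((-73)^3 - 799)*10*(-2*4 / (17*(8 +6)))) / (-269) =-2227520 / 4573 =-487.10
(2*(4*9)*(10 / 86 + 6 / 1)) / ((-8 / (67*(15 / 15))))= -158589 / 43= -3688.12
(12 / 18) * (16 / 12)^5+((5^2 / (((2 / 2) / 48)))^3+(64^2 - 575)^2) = 1268749736537 / 729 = 1740397443.81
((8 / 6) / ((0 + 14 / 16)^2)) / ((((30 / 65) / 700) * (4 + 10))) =83200 / 441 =188.66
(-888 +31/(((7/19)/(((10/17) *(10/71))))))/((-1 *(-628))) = -1860953/1326493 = -1.40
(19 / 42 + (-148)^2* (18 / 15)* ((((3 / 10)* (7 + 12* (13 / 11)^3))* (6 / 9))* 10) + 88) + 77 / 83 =32696150253413 / 23199330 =1409357.52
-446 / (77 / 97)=-43262 / 77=-561.84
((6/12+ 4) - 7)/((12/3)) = -5/8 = -0.62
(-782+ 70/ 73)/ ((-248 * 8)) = 0.39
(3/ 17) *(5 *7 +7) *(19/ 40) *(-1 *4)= -1197/ 85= -14.08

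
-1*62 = -62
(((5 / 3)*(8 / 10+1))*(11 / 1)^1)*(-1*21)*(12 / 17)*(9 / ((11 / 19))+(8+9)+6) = -320544 / 17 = -18855.53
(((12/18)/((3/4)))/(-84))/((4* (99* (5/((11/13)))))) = -1/221130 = -0.00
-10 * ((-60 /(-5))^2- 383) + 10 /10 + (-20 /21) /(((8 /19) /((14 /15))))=21500 /9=2388.89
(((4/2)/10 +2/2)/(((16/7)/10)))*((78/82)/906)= 273/49528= 0.01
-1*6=-6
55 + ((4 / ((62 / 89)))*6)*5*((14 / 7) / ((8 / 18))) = 25735 / 31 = 830.16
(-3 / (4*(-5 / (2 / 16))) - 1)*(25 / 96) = -785 / 3072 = -0.26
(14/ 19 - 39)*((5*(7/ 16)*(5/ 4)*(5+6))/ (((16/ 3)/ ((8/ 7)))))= -599775/ 2432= -246.62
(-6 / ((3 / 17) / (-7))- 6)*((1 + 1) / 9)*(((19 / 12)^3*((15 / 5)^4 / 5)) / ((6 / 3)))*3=4972.78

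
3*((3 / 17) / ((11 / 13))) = 0.63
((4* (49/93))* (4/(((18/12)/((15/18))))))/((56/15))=350/279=1.25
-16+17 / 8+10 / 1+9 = 41 / 8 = 5.12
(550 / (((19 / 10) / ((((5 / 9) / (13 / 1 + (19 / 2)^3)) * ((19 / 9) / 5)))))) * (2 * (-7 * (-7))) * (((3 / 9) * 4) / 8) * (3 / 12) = 49000 / 153819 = 0.32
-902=-902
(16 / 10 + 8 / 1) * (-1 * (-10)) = 96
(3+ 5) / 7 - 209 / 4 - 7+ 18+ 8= -899 / 28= -32.11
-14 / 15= -0.93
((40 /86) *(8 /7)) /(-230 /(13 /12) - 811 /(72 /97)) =-149760 /367638691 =-0.00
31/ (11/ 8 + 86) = 248/ 699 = 0.35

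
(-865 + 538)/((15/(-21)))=457.80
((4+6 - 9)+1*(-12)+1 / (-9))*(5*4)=-2000 / 9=-222.22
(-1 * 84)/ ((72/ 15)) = -35/ 2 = -17.50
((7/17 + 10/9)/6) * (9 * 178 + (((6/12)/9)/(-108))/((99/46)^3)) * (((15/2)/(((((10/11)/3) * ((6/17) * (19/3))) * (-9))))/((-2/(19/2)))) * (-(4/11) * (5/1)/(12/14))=-5040.24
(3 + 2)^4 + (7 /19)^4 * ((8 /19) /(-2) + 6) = 1547825985 /2476099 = 625.11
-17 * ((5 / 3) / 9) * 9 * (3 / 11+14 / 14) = -1190 / 33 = -36.06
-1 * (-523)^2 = -273529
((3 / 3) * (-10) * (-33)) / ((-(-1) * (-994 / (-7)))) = 165 / 71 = 2.32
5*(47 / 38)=235 / 38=6.18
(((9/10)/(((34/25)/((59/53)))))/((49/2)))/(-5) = -531/88298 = -0.01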